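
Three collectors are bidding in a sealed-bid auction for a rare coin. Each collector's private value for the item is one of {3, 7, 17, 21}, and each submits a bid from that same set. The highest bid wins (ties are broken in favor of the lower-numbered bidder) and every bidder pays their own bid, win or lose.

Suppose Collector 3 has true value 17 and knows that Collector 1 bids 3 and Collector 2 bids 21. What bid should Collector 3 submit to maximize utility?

Bid 3: loses but pays 3, utility -3.
Bid 7: loses but pays 7, utility -7.
Bid 17: loses but pays 17, utility -17.
Bid 21: loses but pays 21, utility -21.
The best choice is 3 with utility -3.

3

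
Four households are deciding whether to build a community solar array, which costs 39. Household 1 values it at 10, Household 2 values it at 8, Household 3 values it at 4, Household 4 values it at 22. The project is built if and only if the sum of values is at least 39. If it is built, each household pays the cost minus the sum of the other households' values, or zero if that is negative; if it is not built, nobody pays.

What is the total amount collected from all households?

25

Total value 44 ≥ cost 39, so it is built.
Household 1: others sum to 34; max(0, 39 - 34) = 5.
Household 2: others sum to 36; max(0, 39 - 36) = 3.
Household 3: others sum to 40; max(0, 39 - 40) = 0.
Household 4: others sum to 22; max(0, 39 - 22) = 17.
Total collected = 5 + 3 + 0 + 17 = 25.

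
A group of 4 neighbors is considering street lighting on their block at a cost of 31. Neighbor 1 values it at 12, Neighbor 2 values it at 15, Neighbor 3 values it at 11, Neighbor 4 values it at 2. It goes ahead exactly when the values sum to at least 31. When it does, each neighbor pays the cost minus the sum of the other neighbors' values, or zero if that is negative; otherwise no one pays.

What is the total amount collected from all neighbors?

Total value 40 ≥ cost 31, so it is built.
Neighbor 1: others sum to 28; max(0, 31 - 28) = 3.
Neighbor 2: others sum to 25; max(0, 31 - 25) = 6.
Neighbor 3: others sum to 29; max(0, 31 - 29) = 2.
Neighbor 4: others sum to 38; max(0, 31 - 38) = 0.
Total collected = 3 + 6 + 2 + 0 = 11.

11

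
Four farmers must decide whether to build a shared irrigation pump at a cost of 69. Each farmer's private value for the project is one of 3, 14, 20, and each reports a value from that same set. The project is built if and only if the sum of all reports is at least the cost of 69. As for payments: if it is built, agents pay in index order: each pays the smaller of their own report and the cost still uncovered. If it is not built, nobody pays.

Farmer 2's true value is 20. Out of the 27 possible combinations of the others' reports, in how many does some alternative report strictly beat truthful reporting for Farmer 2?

1

Others report (20, 20, 20): truth gives 0; report 14 gives 6 > 0. Violating.
Others report (3, 3, 3): truth gives 0; no alternative beats it.
Others report (3, 3, 14): truth gives 0; no alternative beats it.
(Checking all 27 profiles: 1 has a profitable deviation, 26 do not.)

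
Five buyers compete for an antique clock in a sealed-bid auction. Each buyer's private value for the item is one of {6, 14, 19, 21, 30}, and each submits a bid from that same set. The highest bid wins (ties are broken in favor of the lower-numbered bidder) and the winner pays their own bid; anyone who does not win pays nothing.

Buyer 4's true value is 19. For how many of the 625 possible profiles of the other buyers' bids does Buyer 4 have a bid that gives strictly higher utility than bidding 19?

Others bid (6, 6, 6, 6): truth gives 0; bid 14 gives 5 > 0. Violating.
Others bid (6, 6, 6, 14): truth gives 0; bid 14 gives 5 > 0. Violating.
Others bid (6, 6, 6, 19): truth gives 0; no alternative beats it.
Others bid (6, 6, 6, 21): truth gives 0; no alternative beats it.
(Checking all 625 profiles: 2 have a profitable deviation, 623 do not.)

2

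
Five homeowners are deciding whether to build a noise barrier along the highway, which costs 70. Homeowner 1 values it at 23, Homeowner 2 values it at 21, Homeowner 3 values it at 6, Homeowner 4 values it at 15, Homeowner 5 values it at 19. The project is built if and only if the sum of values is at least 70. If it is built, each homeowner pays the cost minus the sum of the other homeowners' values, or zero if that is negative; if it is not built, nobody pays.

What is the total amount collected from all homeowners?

22

Total value 84 ≥ cost 70, so it is built.
Homeowner 1: others sum to 61; max(0, 70 - 61) = 9.
Homeowner 2: others sum to 63; max(0, 70 - 63) = 7.
Homeowner 3: others sum to 78; max(0, 70 - 78) = 0.
Homeowner 4: others sum to 69; max(0, 70 - 69) = 1.
Homeowner 5: others sum to 65; max(0, 70 - 65) = 5.
Total collected = 9 + 7 + 0 + 1 + 5 = 22.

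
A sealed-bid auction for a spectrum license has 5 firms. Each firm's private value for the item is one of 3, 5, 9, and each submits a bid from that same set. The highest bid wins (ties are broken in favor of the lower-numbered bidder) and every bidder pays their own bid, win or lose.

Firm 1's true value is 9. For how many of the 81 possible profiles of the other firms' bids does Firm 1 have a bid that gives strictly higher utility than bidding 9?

16

Others bid (3, 3, 3, 3): truth gives 0; bid 3 gives 6 > 0. Violating.
Others bid (3, 3, 3, 5): truth gives 0; bid 5 gives 4 > 0. Violating.
Others bid (3, 3, 5, 3): truth gives 0; bid 5 gives 4 > 0. Violating.
Others bid (3, 3, 5, 5): truth gives 0; bid 5 gives 4 > 0. Violating.
Others bid (3, 3, 3, 9): truth gives 0; no alternative beats it.
Others bid (3, 3, 5, 9): truth gives 0; no alternative beats it.
(Checking all 81 profiles: 16 have a profitable deviation, 65 do not.)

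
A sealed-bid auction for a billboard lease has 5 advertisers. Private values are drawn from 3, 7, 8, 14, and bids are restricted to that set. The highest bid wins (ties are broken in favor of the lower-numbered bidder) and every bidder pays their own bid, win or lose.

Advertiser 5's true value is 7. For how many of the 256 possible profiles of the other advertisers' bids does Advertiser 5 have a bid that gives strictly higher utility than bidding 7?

255

Others bid (3, 3, 3, 7): truth gives -7; bid 8 gives -1 > -7. Violating.
Others bid (3, 3, 3, 8): truth gives -7; bid 3 gives -3 > -7. Violating.
Others bid (3, 3, 3, 14): truth gives -7; bid 3 gives -3 > -7. Violating.
Others bid (3, 3, 7, 3): truth gives -7; bid 8 gives -1 > -7. Violating.
Others bid (3, 3, 3, 3): truth gives 0; no alternative beats it.
(Checking all 256 profiles: 255 have a profitable deviation, 1 does not.)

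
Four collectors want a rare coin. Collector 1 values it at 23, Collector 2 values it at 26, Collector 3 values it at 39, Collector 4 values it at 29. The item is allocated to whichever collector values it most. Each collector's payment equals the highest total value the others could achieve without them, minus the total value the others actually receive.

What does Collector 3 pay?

Collector 3 has the highest value and receives the item.
Without Collector 3, the item would go to the next-highest value, 29, so the others could achieve 29.
With Collector 3 present and winning, the others receive nothing, so their total is 0.
Payment = 29 - 0 = 29.

29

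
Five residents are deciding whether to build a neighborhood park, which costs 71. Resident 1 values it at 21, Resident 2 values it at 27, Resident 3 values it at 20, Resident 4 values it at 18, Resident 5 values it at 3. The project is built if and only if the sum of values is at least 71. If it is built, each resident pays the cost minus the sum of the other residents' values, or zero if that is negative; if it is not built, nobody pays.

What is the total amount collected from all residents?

14

Total value 89 ≥ cost 71, so it is built.
Resident 1: others sum to 68; max(0, 71 - 68) = 3.
Resident 2: others sum to 62; max(0, 71 - 62) = 9.
Resident 3: others sum to 69; max(0, 71 - 69) = 2.
Resident 4: others sum to 71; max(0, 71 - 71) = 0.
Resident 5: others sum to 86; max(0, 71 - 86) = 0.
Total collected = 3 + 9 + 2 + 0 + 0 = 14.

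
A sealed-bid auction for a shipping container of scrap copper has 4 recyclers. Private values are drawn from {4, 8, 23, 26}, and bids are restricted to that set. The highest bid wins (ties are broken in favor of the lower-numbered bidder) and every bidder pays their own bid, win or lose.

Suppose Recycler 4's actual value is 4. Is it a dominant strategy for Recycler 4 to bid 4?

Check each profile of the others' bids and compare truth against every alternative bid.
Others bid (4, 4, 8): truth gives -4, best alternative gives -8.
Others bid (4, 4, 23): truth gives -4, best alternative gives -8.
Others bid (4, 4, 26): truth gives -4, best alternative gives -8.
Others bid (4, 8, 4): truth gives -4, best alternative gives -8.
Others bid (4, 8, 8): truth gives -4, best alternative gives -8.
Others bid (4, 8, 23): truth gives -4, best alternative gives -8.
(Remaining 58 profiles checked similarly; truth is weakly best in each.)
In every case the truthful bid is at least as good as any alternative, so it is a dominant strategy.

Yes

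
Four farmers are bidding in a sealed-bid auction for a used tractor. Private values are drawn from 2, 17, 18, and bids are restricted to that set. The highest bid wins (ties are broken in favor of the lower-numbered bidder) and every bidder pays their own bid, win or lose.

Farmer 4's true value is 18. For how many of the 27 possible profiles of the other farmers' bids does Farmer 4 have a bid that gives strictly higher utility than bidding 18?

Others bid (2, 2, 2): truth gives 0; bid 17 gives 1 > 0. Violating.
Others bid (2, 2, 18): truth gives -18; bid 2 gives -2 > -18. Violating.
Others bid (2, 17, 18): truth gives -18; bid 2 gives -2 > -18. Violating.
Others bid (2, 18, 2): truth gives -18; bid 2 gives -2 > -18. Violating.
Others bid (2, 2, 17): truth gives 0; no alternative beats it.
Others bid (2, 17, 2): truth gives 0; no alternative beats it.
(Checking all 27 profiles: 20 have a profitable deviation, 7 do not.)

20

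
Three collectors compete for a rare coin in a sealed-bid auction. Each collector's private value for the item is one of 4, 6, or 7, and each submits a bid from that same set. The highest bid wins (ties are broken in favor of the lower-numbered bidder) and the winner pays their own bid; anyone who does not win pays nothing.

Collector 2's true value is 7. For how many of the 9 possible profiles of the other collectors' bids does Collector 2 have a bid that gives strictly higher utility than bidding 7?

2

Others bid (4, 4): truth gives 0; bid 6 gives 1 > 0. Violating.
Others bid (4, 6): truth gives 0; bid 6 gives 1 > 0. Violating.
Others bid (4, 7): truth gives 0; no alternative beats it.
Others bid (6, 4): truth gives 0; no alternative beats it.
(Checking all 9 profiles: 2 have a profitable deviation, 7 do not.)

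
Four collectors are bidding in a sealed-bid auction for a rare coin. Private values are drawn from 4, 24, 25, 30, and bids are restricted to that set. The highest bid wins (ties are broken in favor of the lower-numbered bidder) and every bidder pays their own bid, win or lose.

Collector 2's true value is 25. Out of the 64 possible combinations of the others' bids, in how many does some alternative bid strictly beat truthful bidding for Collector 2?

Others bid (4, 4, 4): truth gives 0; bid 24 gives 1 > 0. Violating.
Others bid (4, 4, 24): truth gives 0; bid 24 gives 1 > 0. Violating.
Others bid (4, 4, 30): truth gives -25; bid 4 gives -4 > -25. Violating.
Others bid (4, 24, 4): truth gives 0; bid 24 gives 1 > 0. Violating.
Others bid (4, 4, 25): truth gives 0; no alternative beats it.
Others bid (4, 24, 25): truth gives 0; no alternative beats it.
(Checking all 64 profiles: 50 have a profitable deviation, 14 do not.)

50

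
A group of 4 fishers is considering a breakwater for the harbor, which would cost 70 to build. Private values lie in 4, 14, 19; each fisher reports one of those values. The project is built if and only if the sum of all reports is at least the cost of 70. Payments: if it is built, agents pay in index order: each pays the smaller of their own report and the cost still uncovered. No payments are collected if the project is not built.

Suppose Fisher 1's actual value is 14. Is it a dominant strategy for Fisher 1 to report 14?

Yes

Check each profile of the others' reports and compare truth against every alternative report.
Others report (4, 4, 4): truth gives 0, best alternative gives 0.
Others report (4, 4, 14): truth gives 0, best alternative gives 0.
Others report (4, 4, 19): truth gives 0, best alternative gives 0.
Others report (4, 14, 4): truth gives 0, best alternative gives 0.
Others report (4, 14, 14): truth gives 0, best alternative gives 0.
Others report (4, 14, 19): truth gives 0, best alternative gives 0.
(Remaining 21 profiles checked similarly; truth is weakly best in each.)
In every case the truthful report is at least as good as any alternative, so it is a dominant strategy.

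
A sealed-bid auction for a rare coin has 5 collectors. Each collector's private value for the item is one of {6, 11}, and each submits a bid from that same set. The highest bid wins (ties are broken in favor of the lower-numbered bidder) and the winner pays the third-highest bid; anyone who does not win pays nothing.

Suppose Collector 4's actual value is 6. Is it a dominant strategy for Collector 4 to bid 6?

Check each profile of the others' bids and compare truth against every alternative bid.
Others bid (6, 6, 6, 6): truth gives 0, best alternative gives 0.
Others bid (6, 6, 6, 11): truth gives 0, best alternative gives 0.
Others bid (6, 6, 11, 6): truth gives 0, best alternative gives 0.
Others bid (6, 6, 11, 11): truth gives 0, best alternative gives 0.
Others bid (6, 11, 6, 6): truth gives 0, best alternative gives 0.
Others bid (6, 11, 6, 11): truth gives 0, best alternative gives 0.
(Remaining 10 profiles checked similarly; truth is weakly best in each.)
In every case the truthful bid is at least as good as any alternative, so it is a dominant strategy.

Yes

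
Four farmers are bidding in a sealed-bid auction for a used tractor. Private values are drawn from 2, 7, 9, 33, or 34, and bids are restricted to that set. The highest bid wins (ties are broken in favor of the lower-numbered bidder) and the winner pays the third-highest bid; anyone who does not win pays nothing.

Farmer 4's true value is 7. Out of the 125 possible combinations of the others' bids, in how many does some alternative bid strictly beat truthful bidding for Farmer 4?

Others bid (2, 2, 7): truth gives 0; bid 9 gives 5 > 0. Violating.
Others bid (2, 2, 9): truth gives 0; bid 33 gives 5 > 0. Violating.
Others bid (2, 2, 33): truth gives 0; bid 34 gives 5 > 0. Violating.
Others bid (2, 7, 2): truth gives 0; bid 9 gives 5 > 0. Violating.
Others bid (2, 2, 2): truth gives 5; no alternative beats it.
Others bid (2, 2, 34): truth gives 0; no alternative beats it.
(Checking all 125 profiles: 9 have a profitable deviation, 116 do not.)

9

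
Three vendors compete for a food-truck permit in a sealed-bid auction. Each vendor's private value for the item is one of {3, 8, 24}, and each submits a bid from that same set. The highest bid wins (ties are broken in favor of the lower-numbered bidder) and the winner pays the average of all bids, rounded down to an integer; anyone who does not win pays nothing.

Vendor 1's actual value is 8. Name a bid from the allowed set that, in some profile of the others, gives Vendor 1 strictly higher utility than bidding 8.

3

Suppose Vendor 2 bids 3 and Vendor 3 bids 3.
Bid 8: wins, pays 4, utility 8 - 4 = 4.
Bid 3: wins, pays 3, utility 8 - 3 = 5.
So bidding 3 beats truth here (5 > 4).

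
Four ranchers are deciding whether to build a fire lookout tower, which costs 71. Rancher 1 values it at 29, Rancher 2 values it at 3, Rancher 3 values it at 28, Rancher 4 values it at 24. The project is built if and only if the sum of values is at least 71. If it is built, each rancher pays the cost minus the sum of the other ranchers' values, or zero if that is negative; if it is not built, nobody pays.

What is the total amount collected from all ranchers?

Total value 84 ≥ cost 71, so it is built.
Rancher 1: others sum to 55; max(0, 71 - 55) = 16.
Rancher 2: others sum to 81; max(0, 71 - 81) = 0.
Rancher 3: others sum to 56; max(0, 71 - 56) = 15.
Rancher 4: others sum to 60; max(0, 71 - 60) = 11.
Total collected = 16 + 0 + 15 + 11 = 42.

42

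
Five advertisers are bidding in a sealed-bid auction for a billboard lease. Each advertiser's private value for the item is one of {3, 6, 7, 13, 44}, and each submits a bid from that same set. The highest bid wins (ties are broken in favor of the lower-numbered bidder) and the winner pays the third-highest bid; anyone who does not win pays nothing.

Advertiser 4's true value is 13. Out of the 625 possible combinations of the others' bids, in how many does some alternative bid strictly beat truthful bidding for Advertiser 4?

Others bid (3, 3, 3, 44): truth gives 0; bid 44 gives 10 > 0. Violating.
Others bid (3, 3, 6, 44): truth gives 0; bid 44 gives 7 > 0. Violating.
Others bid (3, 3, 7, 44): truth gives 0; bid 44 gives 6 > 0. Violating.
Others bid (3, 3, 13, 3): truth gives 0; bid 44 gives 10 > 0. Violating.
Others bid (3, 3, 3, 3): truth gives 10; no alternative beats it.
Others bid (3, 3, 3, 6): truth gives 10; no alternative beats it.
(Checking all 625 profiles: 108 have a profitable deviation, 517 do not.)

108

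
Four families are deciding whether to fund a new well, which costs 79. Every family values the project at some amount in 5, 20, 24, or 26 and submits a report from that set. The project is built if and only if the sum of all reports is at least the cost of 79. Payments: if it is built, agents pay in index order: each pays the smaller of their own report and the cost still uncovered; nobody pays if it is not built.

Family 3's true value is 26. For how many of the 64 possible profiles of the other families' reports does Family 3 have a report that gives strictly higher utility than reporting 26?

36

Others report (5, 24, 26): truth gives 0; report 24 gives 2 > 0. Violating.
Others report (5, 26, 24): truth gives 0; report 24 gives 2 > 0. Violating.
Others report (5, 26, 26): truth gives 0; report 24 gives 2 > 0. Violating.
Others report (20, 20, 20): truth gives 0; report 20 gives 6 > 0. Violating.
Others report (5, 5, 5): truth gives 0; no alternative beats it.
Others report (5, 5, 20): truth gives 0; no alternative beats it.
(Checking all 64 profiles: 36 have a profitable deviation, 28 do not.)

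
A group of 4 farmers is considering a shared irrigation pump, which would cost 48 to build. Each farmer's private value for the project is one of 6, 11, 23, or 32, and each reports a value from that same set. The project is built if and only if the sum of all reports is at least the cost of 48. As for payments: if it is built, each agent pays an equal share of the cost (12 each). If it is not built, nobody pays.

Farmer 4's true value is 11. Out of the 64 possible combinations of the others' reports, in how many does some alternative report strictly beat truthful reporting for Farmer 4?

Others report (6, 11, 23): truth gives -1; report 6 gives 0 > -1. Violating.
Others report (6, 23, 11): truth gives -1; report 6 gives 0 > -1. Violating.
Others report (11, 6, 23): truth gives -1; report 6 gives 0 > -1. Violating.
Others report (11, 23, 6): truth gives -1; report 6 gives 0 > -1. Violating.
Others report (6, 6, 6): truth gives 0; no alternative beats it.
Others report (6, 6, 11): truth gives 0; no alternative beats it.
(Checking all 64 profiles: 6 have a profitable deviation, 58 do not.)

6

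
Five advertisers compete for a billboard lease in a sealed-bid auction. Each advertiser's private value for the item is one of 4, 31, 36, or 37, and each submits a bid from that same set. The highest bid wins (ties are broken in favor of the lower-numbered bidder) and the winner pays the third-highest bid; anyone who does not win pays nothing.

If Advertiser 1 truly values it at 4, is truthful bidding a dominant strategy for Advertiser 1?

Yes

Check each profile of the others' bids and compare truth against every alternative bid.
Others bid (4, 4, 31, 31): truth gives 0, best alternative gives -27.
Others bid (4, 31, 4, 31): truth gives 0, best alternative gives -27.
Others bid (4, 31, 31, 4): truth gives 0, best alternative gives -27.
Others bid (4, 31, 31, 31): truth gives 0, best alternative gives -27.
Others bid (31, 4, 4, 31): truth gives 0, best alternative gives -27.
Others bid (31, 4, 31, 4): truth gives 0, best alternative gives -27.
(Remaining 250 profiles checked similarly; truth is weakly best in each.)
In every case the truthful bid is at least as good as any alternative, so it is a dominant strategy.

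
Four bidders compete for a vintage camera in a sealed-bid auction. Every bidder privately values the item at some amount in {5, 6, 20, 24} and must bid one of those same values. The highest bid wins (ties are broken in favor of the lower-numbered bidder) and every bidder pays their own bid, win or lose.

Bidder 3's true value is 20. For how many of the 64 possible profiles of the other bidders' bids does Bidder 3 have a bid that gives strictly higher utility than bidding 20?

Others bid (5, 5, 5): truth gives 0; bid 6 gives 14 > 0. Violating.
Others bid (5, 5, 6): truth gives 0; bid 6 gives 14 > 0. Violating.
Others bid (5, 5, 24): truth gives -20; bid 24 gives -4 > -20. Violating.
Others bid (5, 6, 24): truth gives -20; bid 24 gives -4 > -20. Violating.
Others bid (5, 5, 20): truth gives 0; no alternative beats it.
Others bid (5, 6, 5): truth gives 0; no alternative beats it.
(Checking all 64 profiles: 54 have a profitable deviation, 10 do not.)

54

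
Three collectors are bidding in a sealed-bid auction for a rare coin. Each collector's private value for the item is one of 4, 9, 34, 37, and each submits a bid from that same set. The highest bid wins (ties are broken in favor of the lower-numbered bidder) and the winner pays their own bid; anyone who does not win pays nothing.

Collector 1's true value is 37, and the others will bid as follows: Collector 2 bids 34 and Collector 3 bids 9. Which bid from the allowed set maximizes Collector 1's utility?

Bid 4: loses, pays 0, utility 0.
Bid 9: loses, pays 0, utility 0.
Bid 34: wins, pays 34, utility 37 - 34 = 3.
Bid 37: wins, pays 37, utility 37 - 37 = 0.
The best choice is 34 with utility 3.

34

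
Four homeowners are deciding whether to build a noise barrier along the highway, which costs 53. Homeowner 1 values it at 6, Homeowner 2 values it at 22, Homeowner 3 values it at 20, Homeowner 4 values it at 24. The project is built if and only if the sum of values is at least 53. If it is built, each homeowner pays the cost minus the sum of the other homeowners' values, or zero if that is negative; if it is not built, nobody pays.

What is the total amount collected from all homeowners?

Total value 72 ≥ cost 53, so it is built.
Homeowner 1: others sum to 66; max(0, 53 - 66) = 0.
Homeowner 2: others sum to 50; max(0, 53 - 50) = 3.
Homeowner 3: others sum to 52; max(0, 53 - 52) = 1.
Homeowner 4: others sum to 48; max(0, 53 - 48) = 5.
Total collected = 0 + 3 + 1 + 5 = 9.

9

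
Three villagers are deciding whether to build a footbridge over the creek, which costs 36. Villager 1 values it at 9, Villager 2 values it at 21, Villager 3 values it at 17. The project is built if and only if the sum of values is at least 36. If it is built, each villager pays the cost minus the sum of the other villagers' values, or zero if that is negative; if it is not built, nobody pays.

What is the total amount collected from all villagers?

Total value 47 ≥ cost 36, so it is built.
Villager 1: others sum to 38; max(0, 36 - 38) = 0.
Villager 2: others sum to 26; max(0, 36 - 26) = 10.
Villager 3: others sum to 30; max(0, 36 - 30) = 6.
Total collected = 0 + 10 + 6 = 16.

16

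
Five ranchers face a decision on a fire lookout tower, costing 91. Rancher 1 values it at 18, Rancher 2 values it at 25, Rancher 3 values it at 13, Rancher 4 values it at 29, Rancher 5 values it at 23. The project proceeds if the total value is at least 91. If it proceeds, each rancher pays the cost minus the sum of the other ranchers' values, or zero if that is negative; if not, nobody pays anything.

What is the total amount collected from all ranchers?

27

Total value 108 ≥ cost 91, so it is built.
Rancher 1: others sum to 90; max(0, 91 - 90) = 1.
Rancher 2: others sum to 83; max(0, 91 - 83) = 8.
Rancher 3: others sum to 95; max(0, 91 - 95) = 0.
Rancher 4: others sum to 79; max(0, 91 - 79) = 12.
Rancher 5: others sum to 85; max(0, 91 - 85) = 6.
Total collected = 1 + 8 + 0 + 12 + 6 = 27.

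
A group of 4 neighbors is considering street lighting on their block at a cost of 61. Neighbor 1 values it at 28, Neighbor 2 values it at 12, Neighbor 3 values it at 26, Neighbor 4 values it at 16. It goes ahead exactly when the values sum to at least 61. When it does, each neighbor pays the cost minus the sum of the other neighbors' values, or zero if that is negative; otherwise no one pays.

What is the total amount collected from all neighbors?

Total value 82 ≥ cost 61, so it is built.
Neighbor 1: others sum to 54; max(0, 61 - 54) = 7.
Neighbor 2: others sum to 70; max(0, 61 - 70) = 0.
Neighbor 3: others sum to 56; max(0, 61 - 56) = 5.
Neighbor 4: others sum to 66; max(0, 61 - 66) = 0.
Total collected = 7 + 0 + 5 + 0 = 12.

12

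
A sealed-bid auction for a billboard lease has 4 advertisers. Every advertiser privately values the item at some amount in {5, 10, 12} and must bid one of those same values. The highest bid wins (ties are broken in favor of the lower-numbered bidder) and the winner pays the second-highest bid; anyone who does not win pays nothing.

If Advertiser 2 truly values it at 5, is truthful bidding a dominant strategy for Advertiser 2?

Check each profile of the others' bids and compare truth against every alternative bid.
Others bid (5, 5, 10): truth gives 0, best alternative gives -5.
Others bid (5, 10, 5): truth gives 0, best alternative gives -5.
Others bid (5, 10, 10): truth gives 0, best alternative gives -5.
Others bid (5, 5, 5): truth gives 0, best alternative gives 0.
Others bid (5, 5, 12): truth gives 0, best alternative gives 0.
Others bid (5, 10, 12): truth gives 0, best alternative gives 0.
(Remaining 21 profiles checked similarly; truth is weakly best in each.)
In every case the truthful bid is at least as good as any alternative, so it is a dominant strategy.

Yes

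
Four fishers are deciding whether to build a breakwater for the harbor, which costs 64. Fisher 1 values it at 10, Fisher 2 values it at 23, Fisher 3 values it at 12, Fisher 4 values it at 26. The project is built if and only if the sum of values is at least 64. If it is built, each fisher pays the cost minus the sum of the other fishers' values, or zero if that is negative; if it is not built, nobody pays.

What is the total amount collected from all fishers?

43

Total value 71 ≥ cost 64, so it is built.
Fisher 1: others sum to 61; max(0, 64 - 61) = 3.
Fisher 2: others sum to 48; max(0, 64 - 48) = 16.
Fisher 3: others sum to 59; max(0, 64 - 59) = 5.
Fisher 4: others sum to 45; max(0, 64 - 45) = 19.
Total collected = 3 + 16 + 5 + 19 = 43.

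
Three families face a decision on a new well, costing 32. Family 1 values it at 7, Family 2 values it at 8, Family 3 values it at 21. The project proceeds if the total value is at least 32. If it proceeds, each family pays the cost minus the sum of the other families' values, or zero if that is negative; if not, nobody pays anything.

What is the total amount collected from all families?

Total value 36 ≥ cost 32, so it is built.
Family 1: others sum to 29; max(0, 32 - 29) = 3.
Family 2: others sum to 28; max(0, 32 - 28) = 4.
Family 3: others sum to 15; max(0, 32 - 15) = 17.
Total collected = 3 + 4 + 17 = 24.

24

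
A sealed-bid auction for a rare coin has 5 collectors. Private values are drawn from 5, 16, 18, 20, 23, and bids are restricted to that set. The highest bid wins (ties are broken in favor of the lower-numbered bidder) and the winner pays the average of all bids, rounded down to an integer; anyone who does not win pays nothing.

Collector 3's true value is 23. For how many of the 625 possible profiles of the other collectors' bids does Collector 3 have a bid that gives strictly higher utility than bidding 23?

Others bid (5, 5, 5, 5): truth gives 15; bid 16 gives 16 > 15. Violating.
Others bid (5, 5, 5, 16): truth gives 13; bid 16 gives 14 > 13. Violating.
Others bid (5, 5, 5, 18): truth gives 12; bid 18 gives 13 > 12. Violating.
Others bid (5, 5, 16, 5): truth gives 13; bid 16 gives 14 > 13. Violating.
Others bid (5, 5, 5, 20): truth gives 12; no alternative beats it.
Others bid (5, 5, 5, 23): truth gives 11; no alternative beats it.
(Checking all 625 profiles: 103 have a profitable deviation, 522 do not.)

103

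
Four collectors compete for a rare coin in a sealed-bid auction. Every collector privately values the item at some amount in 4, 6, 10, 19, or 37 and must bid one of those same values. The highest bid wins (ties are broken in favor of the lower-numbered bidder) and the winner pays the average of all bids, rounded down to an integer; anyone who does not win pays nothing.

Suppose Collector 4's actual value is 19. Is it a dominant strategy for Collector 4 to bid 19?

Consider the case where Collector 1 bids 4, Collector 2 bids 4 and Collector 3 bids 4.
Truthful bid 19: wins, pays 7, utility 19 - 7 = 12.
Bid 6 instead: wins, pays 4, utility 19 - 4 = 15.
Since 15 > 12, bidding 6 is strictly better here, so truthful bidding is not dominant.

No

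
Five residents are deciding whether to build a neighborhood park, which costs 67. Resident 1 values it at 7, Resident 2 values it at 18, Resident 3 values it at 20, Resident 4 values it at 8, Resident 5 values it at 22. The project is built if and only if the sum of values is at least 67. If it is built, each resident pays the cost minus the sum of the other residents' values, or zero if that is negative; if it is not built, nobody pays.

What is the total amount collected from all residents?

Total value 75 ≥ cost 67, so it is built.
Resident 1: others sum to 68; max(0, 67 - 68) = 0.
Resident 2: others sum to 57; max(0, 67 - 57) = 10.
Resident 3: others sum to 55; max(0, 67 - 55) = 12.
Resident 4: others sum to 67; max(0, 67 - 67) = 0.
Resident 5: others sum to 53; max(0, 67 - 53) = 14.
Total collected = 0 + 10 + 12 + 0 + 14 = 36.

36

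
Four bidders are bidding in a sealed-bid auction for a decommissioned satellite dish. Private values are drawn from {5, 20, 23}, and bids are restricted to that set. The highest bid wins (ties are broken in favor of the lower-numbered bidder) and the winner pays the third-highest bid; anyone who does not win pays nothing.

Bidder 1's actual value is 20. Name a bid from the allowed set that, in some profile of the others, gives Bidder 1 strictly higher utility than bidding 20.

Suppose Bidder 2 bids 5, Bidder 3 bids 5 and Bidder 4 bids 23.
Bid 20: loses, pays 0, utility 0.
Bid 23: wins, pays 5, utility 20 - 5 = 15.
So bidding 23 beats truth here (15 > 0).

23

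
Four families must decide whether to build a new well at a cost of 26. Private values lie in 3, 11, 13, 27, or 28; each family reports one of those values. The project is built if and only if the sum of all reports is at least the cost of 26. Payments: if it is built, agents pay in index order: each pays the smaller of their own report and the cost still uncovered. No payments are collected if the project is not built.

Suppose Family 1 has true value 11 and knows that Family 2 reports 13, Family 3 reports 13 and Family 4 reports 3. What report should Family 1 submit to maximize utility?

Report 3: project built, pays 3, utility 11 - 3 = 8.
Report 11: project built, pays 11, utility 11 - 11 = 0.
Report 13: project built, pays 13, utility 11 - 13 = -2.
Report 27: project built, pays 26, utility 11 - 26 = -15.
Report 28: project built, pays 26, utility 11 - 26 = -15.
The best choice is 3 with utility 8.

3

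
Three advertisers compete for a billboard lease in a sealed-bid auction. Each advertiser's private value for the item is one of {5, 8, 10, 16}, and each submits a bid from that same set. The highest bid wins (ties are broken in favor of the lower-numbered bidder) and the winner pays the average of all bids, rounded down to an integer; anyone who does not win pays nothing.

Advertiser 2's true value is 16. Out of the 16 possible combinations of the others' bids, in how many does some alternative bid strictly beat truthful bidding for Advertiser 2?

6

Others bid (5, 5): truth gives 8; bid 8 gives 10 > 8. Violating.
Others bid (5, 8): truth gives 7; bid 8 gives 9 > 7. Violating.
Others bid (5, 10): truth gives 6; bid 10 gives 8 > 6. Violating.
Others bid (8, 5): truth gives 7; bid 10 gives 9 > 7. Violating.
Others bid (5, 16): truth gives 4; no alternative beats it.
Others bid (8, 16): truth gives 3; no alternative beats it.
(Checking all 16 profiles: 6 have a profitable deviation, 10 do not.)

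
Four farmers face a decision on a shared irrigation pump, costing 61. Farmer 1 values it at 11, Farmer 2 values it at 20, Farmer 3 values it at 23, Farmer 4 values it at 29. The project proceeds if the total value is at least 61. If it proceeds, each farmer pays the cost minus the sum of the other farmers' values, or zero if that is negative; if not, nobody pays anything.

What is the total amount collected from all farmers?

Total value 83 ≥ cost 61, so it is built.
Farmer 1: others sum to 72; max(0, 61 - 72) = 0.
Farmer 2: others sum to 63; max(0, 61 - 63) = 0.
Farmer 3: others sum to 60; max(0, 61 - 60) = 1.
Farmer 4: others sum to 54; max(0, 61 - 54) = 7.
Total collected = 0 + 0 + 1 + 7 = 8.

8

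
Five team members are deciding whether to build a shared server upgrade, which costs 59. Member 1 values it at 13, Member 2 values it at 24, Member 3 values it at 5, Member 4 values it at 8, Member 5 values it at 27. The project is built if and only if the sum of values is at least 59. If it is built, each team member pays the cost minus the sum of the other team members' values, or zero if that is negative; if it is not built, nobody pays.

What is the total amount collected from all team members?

15

Total value 77 ≥ cost 59, so it is built.
Member 1: others sum to 64; max(0, 59 - 64) = 0.
Member 2: others sum to 53; max(0, 59 - 53) = 6.
Member 3: others sum to 72; max(0, 59 - 72) = 0.
Member 4: others sum to 69; max(0, 59 - 69) = 0.
Member 5: others sum to 50; max(0, 59 - 50) = 9.
Total collected = 0 + 6 + 0 + 0 + 9 = 15.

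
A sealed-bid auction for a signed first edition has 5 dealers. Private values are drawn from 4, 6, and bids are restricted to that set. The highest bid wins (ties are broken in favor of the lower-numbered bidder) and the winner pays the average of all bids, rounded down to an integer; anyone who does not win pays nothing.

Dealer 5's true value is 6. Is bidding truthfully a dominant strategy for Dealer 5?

Check each profile of the others' bids and compare truth against every alternative bid.
Others bid (4, 4, 4, 4): truth gives 2, best alternative gives 0.
Others bid (4, 4, 4, 6): truth gives 0, best alternative gives 0.
Others bid (4, 4, 6, 4): truth gives 0, best alternative gives 0.
Others bid (4, 4, 6, 6): truth gives 0, best alternative gives 0.
Others bid (4, 6, 4, 4): truth gives 0, best alternative gives 0.
Others bid (4, 6, 4, 6): truth gives 0, best alternative gives 0.
(Remaining 10 profiles checked similarly; truth is weakly best in each.)
In every case the truthful bid is at least as good as any alternative, so it is a dominant strategy.

Yes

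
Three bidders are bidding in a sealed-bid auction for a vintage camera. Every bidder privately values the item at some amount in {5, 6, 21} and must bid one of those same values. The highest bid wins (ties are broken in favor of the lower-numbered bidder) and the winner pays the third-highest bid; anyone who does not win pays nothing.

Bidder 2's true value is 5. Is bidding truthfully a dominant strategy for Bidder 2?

Check each profile of the others' bids and compare truth against every alternative bid.
Others bid (5, 5): truth gives 0, best alternative gives 0.
Others bid (5, 6): truth gives 0, best alternative gives 0.
Others bid (5, 21): truth gives 0, best alternative gives 0.
Others bid (6, 5): truth gives 0, best alternative gives 0.
Others bid (6, 6): truth gives 0, best alternative gives 0.
Others bid (6, 21): truth gives 0, best alternative gives 0.
(Remaining 3 profiles checked similarly; truth is weakly best in each.)
In every case the truthful bid is at least as good as any alternative, so it is a dominant strategy.

Yes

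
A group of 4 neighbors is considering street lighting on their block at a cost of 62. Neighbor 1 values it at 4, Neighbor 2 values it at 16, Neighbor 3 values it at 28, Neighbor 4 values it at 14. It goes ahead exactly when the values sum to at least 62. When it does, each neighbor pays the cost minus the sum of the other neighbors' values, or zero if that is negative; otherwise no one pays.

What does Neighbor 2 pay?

Total value 62 ≥ cost 62, so the project is built.
The other neighbors' values sum to 46.
Cost minus that sum is 62 - 46 = 16.

16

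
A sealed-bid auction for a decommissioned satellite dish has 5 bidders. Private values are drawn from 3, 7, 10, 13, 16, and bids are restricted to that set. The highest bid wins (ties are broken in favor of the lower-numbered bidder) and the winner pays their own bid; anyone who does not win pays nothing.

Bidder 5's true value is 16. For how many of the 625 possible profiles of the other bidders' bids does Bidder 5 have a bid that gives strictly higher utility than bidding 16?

81

Others bid (3, 3, 3, 3): truth gives 0; bid 7 gives 9 > 0. Violating.
Others bid (3, 3, 3, 7): truth gives 0; bid 10 gives 6 > 0. Violating.
Others bid (3, 3, 3, 10): truth gives 0; bid 13 gives 3 > 0. Violating.
Others bid (3, 3, 7, 3): truth gives 0; bid 10 gives 6 > 0. Violating.
Others bid (3, 3, 3, 13): truth gives 0; no alternative beats it.
Others bid (3, 3, 3, 16): truth gives 0; no alternative beats it.
(Checking all 625 profiles: 81 have a profitable deviation, 544 do not.)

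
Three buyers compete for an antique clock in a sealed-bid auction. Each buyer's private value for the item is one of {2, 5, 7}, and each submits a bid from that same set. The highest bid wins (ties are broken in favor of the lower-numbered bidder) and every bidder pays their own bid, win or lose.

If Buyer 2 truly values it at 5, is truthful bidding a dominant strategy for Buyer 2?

No

Consider the case where Buyer 1 bids 2 and Buyer 3 bids 7.
Truthful bid 5: loses but pays 5, utility -5.
Bid 2 instead: loses but pays 2, utility -2.
Since -2 > -5, bidding 2 is strictly better here, so truthful bidding is not dominant.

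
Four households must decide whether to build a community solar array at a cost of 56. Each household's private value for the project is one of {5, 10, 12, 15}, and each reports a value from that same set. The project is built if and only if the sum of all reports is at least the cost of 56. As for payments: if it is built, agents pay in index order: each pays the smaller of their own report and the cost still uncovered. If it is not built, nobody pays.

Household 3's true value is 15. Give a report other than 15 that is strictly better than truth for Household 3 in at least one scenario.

12

Suppose Household 1 reports 15, Household 2 reports 15 and Household 4 reports 15.
Report 15: project built, pays 15, utility 15 - 15 = 0.
Report 12: project built, pays 12, utility 15 - 12 = 3.
So reporting 12 beats truth here (3 > 0).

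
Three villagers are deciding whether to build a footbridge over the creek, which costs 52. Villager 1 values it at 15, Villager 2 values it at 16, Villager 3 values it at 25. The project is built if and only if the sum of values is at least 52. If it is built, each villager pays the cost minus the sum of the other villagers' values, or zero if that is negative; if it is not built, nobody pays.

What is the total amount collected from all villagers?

44

Total value 56 ≥ cost 52, so it is built.
Villager 1: others sum to 41; max(0, 52 - 41) = 11.
Villager 2: others sum to 40; max(0, 52 - 40) = 12.
Villager 3: others sum to 31; max(0, 52 - 31) = 21.
Total collected = 11 + 12 + 21 = 44.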